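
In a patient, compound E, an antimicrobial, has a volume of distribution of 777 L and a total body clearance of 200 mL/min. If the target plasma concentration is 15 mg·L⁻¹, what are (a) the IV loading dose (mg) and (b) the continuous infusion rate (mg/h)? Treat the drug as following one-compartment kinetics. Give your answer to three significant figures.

(a) 11700 mg; (b) 180 mg/h

Loading dose = Vd × C = 777.0 × 15 = 11660 mg
Convert clearance: 200 mL/min × 60 min/h ÷ 1000 mL/L = 12.00 L/h
Maintenance: replace elimination → rate = CL × Css = 12.00 × 15 = 180.0 mg/h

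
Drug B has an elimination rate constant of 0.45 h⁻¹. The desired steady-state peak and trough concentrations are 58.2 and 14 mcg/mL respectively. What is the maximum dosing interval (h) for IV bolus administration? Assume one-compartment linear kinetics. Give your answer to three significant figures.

3.17 h

Between IV bolus doses, concentration decays as C = C₀·e^(−kτ), so C_peak/C_trough = e^(kτ).
τ_max = ln(C_peak/C_trough) / k = ln(58.2/14) / 0.4500 = 1.425 / 0.4500 = 3.167 h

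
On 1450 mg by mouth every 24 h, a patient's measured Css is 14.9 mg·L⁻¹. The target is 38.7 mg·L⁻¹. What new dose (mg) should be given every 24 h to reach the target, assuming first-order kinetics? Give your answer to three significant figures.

With linear kinetics, Css is proportional to dose rate (D/τ) at fixed clearance.
D₂ = D₁ × (Css,target / Css,current) = 1450 × 38.7/14.9 = 3766 mg

3770 mg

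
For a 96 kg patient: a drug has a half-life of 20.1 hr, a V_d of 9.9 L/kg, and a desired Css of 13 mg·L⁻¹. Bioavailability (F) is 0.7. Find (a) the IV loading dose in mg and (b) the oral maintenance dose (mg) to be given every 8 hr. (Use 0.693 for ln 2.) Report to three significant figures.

Vd(total) = 96 kg × 9.9 L/kg = 950.4 L
LD = Vd × C = 950.4 × 13 = 12360 mg
CL = 0.693 × Vd / t½ = 0.693 × 950.4 / 20.1 = 32.77 L/h
D = CL × Css × τ / F = 32.77 × 13 × 8 / 0.7 = 4869 mg

(a) 12400 mg; (b) 4870 mg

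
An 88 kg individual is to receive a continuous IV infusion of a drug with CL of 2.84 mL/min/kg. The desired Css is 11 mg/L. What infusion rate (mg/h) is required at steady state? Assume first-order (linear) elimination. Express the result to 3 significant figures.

CL = 2.84 mL/min/kg × 88 kg = 249.9 mL/min = 249.9 × 60/1000 = 14.99 L/h
Infusion rate = CL · Css = 14.99 L/h × 11 mg/L = 164.9 mg/h

165 mg/h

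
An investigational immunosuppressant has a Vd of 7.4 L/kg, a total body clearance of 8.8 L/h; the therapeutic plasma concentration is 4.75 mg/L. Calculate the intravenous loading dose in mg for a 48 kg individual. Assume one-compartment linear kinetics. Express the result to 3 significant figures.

Vd(total) = 48 kg × 7.4 L/kg = 355.2 L
LD = Vd × C = 355.2 × 4.750 = 1687 mg

1690 mg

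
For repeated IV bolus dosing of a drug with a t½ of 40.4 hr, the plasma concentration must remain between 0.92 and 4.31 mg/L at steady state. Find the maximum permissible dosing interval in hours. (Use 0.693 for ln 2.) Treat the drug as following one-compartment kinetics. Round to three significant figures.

90.0 h

k = 0.693 / t½ = 0.693 / 40.4 = 0.01715 h⁻¹
Between IV bolus doses, concentration decays as C = C₀·e^(−kτ), so C_peak/C_trough = e^(kτ).
τ_max = ln(C_peak/C_trough) / k = ln(4.31/0.92) / 0.01715 = 1.544 / 0.01715 = 90.03 h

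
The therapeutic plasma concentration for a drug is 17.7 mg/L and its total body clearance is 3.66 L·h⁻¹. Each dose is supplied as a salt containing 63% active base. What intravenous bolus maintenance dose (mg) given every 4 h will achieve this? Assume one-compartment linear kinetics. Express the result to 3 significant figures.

D = CL × Css × τ / S = 3.660 × 17.7 × 4 / 0.63 = 411.3 mg

411 mg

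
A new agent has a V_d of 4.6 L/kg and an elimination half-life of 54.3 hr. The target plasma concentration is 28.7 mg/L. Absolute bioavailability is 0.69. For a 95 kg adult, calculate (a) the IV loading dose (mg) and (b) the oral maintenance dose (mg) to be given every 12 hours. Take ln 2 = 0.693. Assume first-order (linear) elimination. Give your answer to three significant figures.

Total Vd = 4.6 × 95 = 437.0 L
LD = Vd × C = 437.0 × 28.7 = 12540 mg
CL = 0.693 × Vd / t½ = 0.693 × 437.0 / 54.3 = 5.577 L/h
D = CL × Css × τ / F = 5.577 × 28.7 × 12 / 0.69 = 2784 mg

(a) 12500 mg; (b) 2780 mg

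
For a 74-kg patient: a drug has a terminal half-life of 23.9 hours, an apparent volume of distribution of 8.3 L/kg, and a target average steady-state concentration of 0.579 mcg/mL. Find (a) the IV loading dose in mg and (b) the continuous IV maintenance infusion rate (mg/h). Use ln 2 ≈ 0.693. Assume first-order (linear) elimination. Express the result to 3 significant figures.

(a) 356 mg; (b) 10.3 mg/h

Vd(total) = 74 kg × 8.3 L/kg = 614.2 L
LD = Vd × C = 614.2 × 0.579 = 355.6 mg
CL = 0.693 × Vd / t½ = 0.693 × 614.2 / 23.9 = 17.81 L/h
Infusion rate = CL × Css = 17.81 × 0.579 = 10.31 mg/h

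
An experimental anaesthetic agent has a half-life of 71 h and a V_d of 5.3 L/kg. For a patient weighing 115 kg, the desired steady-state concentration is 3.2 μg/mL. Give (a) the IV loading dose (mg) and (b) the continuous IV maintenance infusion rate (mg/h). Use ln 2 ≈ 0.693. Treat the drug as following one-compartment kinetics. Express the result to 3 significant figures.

Total Vd = 5.3 × 115 = 609.5 L
LD = Vd × C = 609.5 × 3.2 = 1950 mg
CL = 0.693 × Vd / t½ = 0.693 × 609.5 / 71 = 5.949 L/h
Infusion rate = CL × Css = 5.949 × 3.2 = 19.04 mg/h

(a) 1950 mg; (b) 19.0 mg/h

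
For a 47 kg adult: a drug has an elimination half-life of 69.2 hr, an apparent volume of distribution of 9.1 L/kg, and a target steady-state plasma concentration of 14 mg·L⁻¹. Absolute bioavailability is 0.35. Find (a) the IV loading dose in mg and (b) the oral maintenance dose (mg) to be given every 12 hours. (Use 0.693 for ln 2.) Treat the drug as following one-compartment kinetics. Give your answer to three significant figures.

Vd(total) = 47 kg × 9.1 L/kg = 427.7 L
LD = Vd × C = 427.7 × 14 = 5988 mg
CL = 0.693 × Vd / t½ = 0.693 × 427.7 / 69.2 = 4.283 L/h
D = CL × Css × τ / F = 4.283 × 14 × 12 / 0.35 = 2056 mg

(a) 5990 mg; (b) 2060 mg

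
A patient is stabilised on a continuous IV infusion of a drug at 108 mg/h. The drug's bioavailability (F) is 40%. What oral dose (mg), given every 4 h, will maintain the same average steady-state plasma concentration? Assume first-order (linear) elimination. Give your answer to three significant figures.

To maintain the same Css, the systemic dosing rate must be unchanged: F·D/τ = infusion rate.
D = rate × τ / F = 108 × 4 / 0.4 = 1080 mg

1080 mg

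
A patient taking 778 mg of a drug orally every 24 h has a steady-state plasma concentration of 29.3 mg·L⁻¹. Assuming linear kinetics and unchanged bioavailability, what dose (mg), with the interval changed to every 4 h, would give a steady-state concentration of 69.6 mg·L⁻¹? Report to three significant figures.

308 mg

For first-order elimination, Css ∝ F·D/(CL·τ); F and CL are unchanged, so Css ∝ D/τ.
D₂ = D₁ × (Css,target / Css,current) × (τ₂/τ₁) = 778 × (69.6/29.3) × (4/24) = 308.0 mg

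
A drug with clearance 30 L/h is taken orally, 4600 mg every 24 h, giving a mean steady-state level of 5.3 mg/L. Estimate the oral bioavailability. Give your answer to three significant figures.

0.830

F·D/τ = CL·Css at steady state → F = CL·Css·τ / D.
F = 30 × 5.3 × 24 / 4600 = 0.830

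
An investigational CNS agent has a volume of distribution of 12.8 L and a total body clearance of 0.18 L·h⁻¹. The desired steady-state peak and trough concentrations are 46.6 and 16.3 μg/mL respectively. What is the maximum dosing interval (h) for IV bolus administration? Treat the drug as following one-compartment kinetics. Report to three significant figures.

k = CL / Vd = 0.1800 / 12.80 = 0.01406 h⁻¹
Between IV bolus doses, concentration decays as C = C₀·e^(−kτ), so C_peak/C_trough = e^(kτ).
τ_max = ln(C_peak/C_trough) / k = ln(46.6/16.3) / 0.01406 = 1.050 / 0.01406 = 74.68 h

74.7 h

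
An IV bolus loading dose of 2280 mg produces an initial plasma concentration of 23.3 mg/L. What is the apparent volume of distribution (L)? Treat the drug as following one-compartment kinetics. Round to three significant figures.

Immediately after an IV bolus, C₀ = Dose / Vd, so Vd = Dose / C₀.
Vd = 2280 / 23.3 = 97.85 L

97.9 L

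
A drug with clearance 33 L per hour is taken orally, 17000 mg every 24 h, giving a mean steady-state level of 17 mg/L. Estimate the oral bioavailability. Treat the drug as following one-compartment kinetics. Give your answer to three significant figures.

0.792

F·D/τ = CL·Css at steady state → F = CL·Css·τ / D.
F = 33 × 17 × 24 / 17000 = 0.792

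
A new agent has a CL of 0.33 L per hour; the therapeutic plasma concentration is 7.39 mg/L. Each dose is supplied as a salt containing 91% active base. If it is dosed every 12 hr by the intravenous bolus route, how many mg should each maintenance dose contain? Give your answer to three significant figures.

D = CL × Css × τ / S = 0.3300 × 7.39 × 12 / 0.91 = 32.16 mg

32.2 mg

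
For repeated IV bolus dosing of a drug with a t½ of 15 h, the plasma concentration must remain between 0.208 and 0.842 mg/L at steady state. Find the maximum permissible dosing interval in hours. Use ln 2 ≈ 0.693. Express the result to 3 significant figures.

k = 0.693 / t½ = 0.693 / 15 = 0.04620 h⁻¹
Between IV bolus doses, concentration decays as C = C₀·e^(−kτ), so C_peak/C_trough = e^(kτ).
τ_max = ln(C_peak/C_trough) / k = ln(0.842/0.208) / 0.04620 = 1.398 / 0.04620 = 30.26 h

30.3 h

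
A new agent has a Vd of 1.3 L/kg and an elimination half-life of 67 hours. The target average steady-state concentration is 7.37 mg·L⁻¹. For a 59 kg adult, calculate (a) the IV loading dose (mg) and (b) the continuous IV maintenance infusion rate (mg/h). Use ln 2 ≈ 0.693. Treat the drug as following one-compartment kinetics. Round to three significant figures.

(a) 565 mg; (b) 5.85 mg/h

Vd(total) = 59 kg × 1.3 L/kg = 76.70 L
LD = Vd × C = 76.70 × 7.37 = 565.3 mg
CL = 0.693 × Vd / t½ = 0.693 × 76.70 / 67 = 0.7933 L/h
Infusion rate = CL × Css = 0.7933 × 7.37 = 5.847 mg/h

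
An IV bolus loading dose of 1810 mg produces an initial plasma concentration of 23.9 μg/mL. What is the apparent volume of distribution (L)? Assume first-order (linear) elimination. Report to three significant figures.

75.7 L

Immediately after an IV bolus, C₀ = Dose / Vd, so Vd = Dose / C₀.
Vd = 1810 / 23.9 = 75.73 L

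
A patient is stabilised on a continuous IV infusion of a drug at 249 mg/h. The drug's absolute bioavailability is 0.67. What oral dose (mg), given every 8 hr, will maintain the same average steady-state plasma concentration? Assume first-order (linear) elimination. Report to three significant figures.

2970 mg

To maintain the same Css, the systemic dosing rate must be unchanged: F·D/τ = infusion rate.
D = rate × τ / F = 249 × 8 / 0.67 = 2973 mg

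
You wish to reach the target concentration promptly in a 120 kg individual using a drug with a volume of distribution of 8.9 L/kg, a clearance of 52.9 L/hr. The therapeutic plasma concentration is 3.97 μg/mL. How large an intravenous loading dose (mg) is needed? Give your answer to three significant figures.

4240 mg

Vd = 8.9 L/kg × 120 kg = 1068 L
LD = Vd × C = 1068 × 3.970 = 4240 mg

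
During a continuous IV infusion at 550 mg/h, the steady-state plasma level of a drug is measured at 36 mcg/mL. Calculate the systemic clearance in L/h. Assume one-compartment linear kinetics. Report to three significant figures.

15.3 L/h

At steady state, infusion rate = CL × Css, so CL = rate / Css.
CL = 550 / 36 = 15.28 L/h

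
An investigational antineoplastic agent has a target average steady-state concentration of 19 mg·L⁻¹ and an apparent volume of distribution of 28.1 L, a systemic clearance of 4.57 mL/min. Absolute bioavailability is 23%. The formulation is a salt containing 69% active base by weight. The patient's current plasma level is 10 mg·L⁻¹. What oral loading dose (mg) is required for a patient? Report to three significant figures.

1590 mg

Loading dose depends on Vd (not clearance): it fills the distribution volume.
Concentration deficit ΔC = 19 − 10 = 9.000 mg/L
LD = Vd × ΔC / F / S = 28.10 × 9.000 / 0.23 / 0.69 = 1594 mg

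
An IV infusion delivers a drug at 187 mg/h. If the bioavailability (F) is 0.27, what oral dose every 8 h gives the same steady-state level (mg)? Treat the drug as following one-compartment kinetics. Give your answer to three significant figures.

To maintain the same Css, the systemic dosing rate must be unchanged: F·D/τ = infusion rate.
D = rate × τ / F = 187 × 8 / 0.27 = 5541 mg

5540 mg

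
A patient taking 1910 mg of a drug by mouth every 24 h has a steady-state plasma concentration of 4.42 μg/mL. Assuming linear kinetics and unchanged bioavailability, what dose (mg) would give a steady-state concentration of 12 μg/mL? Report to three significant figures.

5190 mg

With linear kinetics, Css is proportional to dose rate (D/τ) at fixed clearance.
D₂ = D₁ × (Css,target / Css,current) = 1910 × 12/4.42 = 5186 mg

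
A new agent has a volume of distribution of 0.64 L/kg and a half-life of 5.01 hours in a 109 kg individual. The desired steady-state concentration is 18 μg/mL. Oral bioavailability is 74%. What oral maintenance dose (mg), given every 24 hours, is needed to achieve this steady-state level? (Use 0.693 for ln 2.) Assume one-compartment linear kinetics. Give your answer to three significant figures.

5630 mg

Vd = 0.64 L/kg × 109 kg = 69.76 L
CL = ln 2 · Vd / t½ = 0.693 × 69.76 / 5.01 = 9.649 L/h
D = CL × Css × τ / F = 9.649 × 18 × 24 / 0.74 = 5633 mg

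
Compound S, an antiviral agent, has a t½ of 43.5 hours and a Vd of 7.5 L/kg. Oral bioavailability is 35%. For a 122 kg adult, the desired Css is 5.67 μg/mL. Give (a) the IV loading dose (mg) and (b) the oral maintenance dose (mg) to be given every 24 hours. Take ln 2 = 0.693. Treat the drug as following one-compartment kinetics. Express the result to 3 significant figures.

(a) 5190 mg; (b) 5670 mg

Vd(total) = 122 kg × 7.5 L/kg = 915.0 L
LD = Vd × C = 915.0 × 5.67 = 5188 mg
CL = 0.693 × Vd / t½ = 0.693 × 915.0 / 43.5 = 14.58 L/h
D = CL × Css × τ / F = 14.58 × 5.67 × 24 / 0.35 = 5669 mg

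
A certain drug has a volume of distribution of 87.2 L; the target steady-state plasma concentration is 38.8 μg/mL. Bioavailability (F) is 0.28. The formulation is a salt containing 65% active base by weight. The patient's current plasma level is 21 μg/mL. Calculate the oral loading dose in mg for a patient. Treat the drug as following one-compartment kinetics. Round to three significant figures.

8530 mg

Concentration deficit ΔC = 38.8 − 21 = 17.80 mg/L
LD = Vd × ΔC / F / S = 87.20 × 17.80 / 0.28 / 0.65 = 8528 mg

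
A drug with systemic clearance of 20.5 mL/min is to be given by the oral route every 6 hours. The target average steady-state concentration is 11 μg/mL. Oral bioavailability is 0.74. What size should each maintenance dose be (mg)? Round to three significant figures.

Convert clearance: 20.5 mL/min × 60 min/h ÷ 1000 mL/L = 1.230 L/h
D = CL × Css × τ / F = 1.230 × 11 × 6 / 0.74 = 109.7 mg

110 mg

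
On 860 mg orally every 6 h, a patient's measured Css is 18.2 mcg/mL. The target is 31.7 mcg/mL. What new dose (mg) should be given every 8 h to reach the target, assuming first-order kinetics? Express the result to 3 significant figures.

With linear kinetics, Css is proportional to dose rate (D/τ) at fixed clearance.
D₂ = D₁ × (Css,target / Css,current) × (τ₂/τ₁) = 860 × (31.7/18.2) × (8/6) = 1997 mg

2000 mg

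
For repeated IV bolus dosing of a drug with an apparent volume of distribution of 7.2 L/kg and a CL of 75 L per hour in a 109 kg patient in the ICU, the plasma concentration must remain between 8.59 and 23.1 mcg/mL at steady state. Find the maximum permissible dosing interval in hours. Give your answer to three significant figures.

Total Vd = 7.2 × 109 = 784.8 L
k = CL / Vd = 75.00 / 784.8 = 0.09557 h⁻¹
Between IV bolus doses, concentration decays as C = C₀·e^(−kτ), so C_peak/C_trough = e^(kτ).
τ_max = ln(C_peak/C_trough) / k = ln(23.1/8.59) / 0.09557 = 0.9892 / 0.09557 = 10.35 h

10.4 h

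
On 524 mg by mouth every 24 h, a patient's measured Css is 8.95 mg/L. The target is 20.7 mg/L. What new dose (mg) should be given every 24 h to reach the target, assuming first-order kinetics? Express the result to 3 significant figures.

1210 mg

For first-order elimination, Css ∝ F·D/(CL·τ); F and CL are unchanged, so Css ∝ D/τ.
D₂ = D₁ × (Css,target / Css,current) = 524 × 20.7/8.95 = 1212 mg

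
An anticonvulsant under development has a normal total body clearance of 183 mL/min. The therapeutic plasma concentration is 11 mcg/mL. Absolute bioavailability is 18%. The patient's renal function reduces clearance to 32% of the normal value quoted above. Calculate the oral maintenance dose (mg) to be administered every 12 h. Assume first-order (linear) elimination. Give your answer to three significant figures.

CL = 183 mL/min = 183 × 0.06 = 10.98 L/h
Patient clearance = 0.32 × 10.98 = 3.514 L/h
D = CL × Css × τ / F = 3.514 × 11 × 12 / 0.18 = 2577 mg

2580 mg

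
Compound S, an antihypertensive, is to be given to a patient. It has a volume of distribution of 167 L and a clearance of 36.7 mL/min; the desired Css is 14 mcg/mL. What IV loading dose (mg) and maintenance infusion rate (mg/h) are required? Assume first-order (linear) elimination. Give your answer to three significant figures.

Loading dose = Vd × C = 167.0 × 14 = 2338 mg
Convert clearance: 36.7 mL/min × 60 min/h ÷ 1000 mL/L = 2.202 L/h
Maintenance infusion rate = CL × Css = 2.202 × 14 = 30.83 mg/h

(a) 2340 mg; (b) 30.8 mg/h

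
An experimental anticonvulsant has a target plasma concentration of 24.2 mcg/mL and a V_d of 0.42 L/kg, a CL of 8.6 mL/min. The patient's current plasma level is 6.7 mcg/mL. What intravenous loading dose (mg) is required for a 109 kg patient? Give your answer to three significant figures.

Total Vd = 0.42 × 109 = 45.78 L
The loading dose fills Vd to the target concentration; clearance is irrelevant here.
Concentration deficit ΔC = 24.2 − 6.7 = 17.50 mg/L
LD = Vd × ΔC = 45.78 × 17.50 = 801.2 mg

801 mg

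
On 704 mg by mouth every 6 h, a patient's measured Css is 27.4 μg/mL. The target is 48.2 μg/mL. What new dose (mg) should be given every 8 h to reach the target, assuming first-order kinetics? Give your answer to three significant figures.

1650 mg

For first-order elimination, Css ∝ F·D/(CL·τ); F and CL are unchanged, so Css ∝ D/τ.
D₂ = D₁ × (Css,target / Css,current) × (τ₂/τ₁) = 704 × (48.2/27.4) × (8/6) = 1651 mg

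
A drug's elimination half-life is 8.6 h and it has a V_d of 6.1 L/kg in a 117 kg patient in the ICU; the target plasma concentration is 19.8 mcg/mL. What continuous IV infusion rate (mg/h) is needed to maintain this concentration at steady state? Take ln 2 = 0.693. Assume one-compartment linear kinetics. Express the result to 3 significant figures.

1140 mg/h

Total Vd = 6.1 × 117 = 713.7 L
CL = ln 2 · Vd / t½ = 0.693 × 713.7 / 8.6 = 57.51 L/h
Infusion rate = CL × Css = 57.51 × 19.8 = 1139 mg/h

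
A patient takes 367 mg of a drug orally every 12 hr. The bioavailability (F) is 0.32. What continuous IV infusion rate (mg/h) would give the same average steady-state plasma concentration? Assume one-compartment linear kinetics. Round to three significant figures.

9.79 mg/h

Equivalent systemic input: infusion rate = F·D/τ.
Rate = 0.32 × 367 / 12 = 9.787 mg/h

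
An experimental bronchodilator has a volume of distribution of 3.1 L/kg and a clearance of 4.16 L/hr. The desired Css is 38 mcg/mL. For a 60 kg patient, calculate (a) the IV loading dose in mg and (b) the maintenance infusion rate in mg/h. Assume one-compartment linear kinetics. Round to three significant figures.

(a) 7070 mg; (b) 158 mg/h

Vd = 3.1 L/kg × 60 kg = 186.0 L
Loading: fill Vd to C_target → 186.0 L × 38 mg/L = 7068 mg
Maintenance: replace elimination → rate = CL × Css = 4.160 × 38 = 158.1 mg/h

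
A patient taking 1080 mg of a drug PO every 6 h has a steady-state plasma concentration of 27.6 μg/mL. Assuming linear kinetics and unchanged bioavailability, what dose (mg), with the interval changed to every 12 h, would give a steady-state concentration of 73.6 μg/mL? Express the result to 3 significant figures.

5760 mg

With linear kinetics, Css is proportional to dose rate (D/τ) at fixed clearance.
D₂ = D₁ × (Css,target / Css,current) × (τ₂/τ₁) = 1080 × (73.6/27.6) × (12/6) = 5760 mg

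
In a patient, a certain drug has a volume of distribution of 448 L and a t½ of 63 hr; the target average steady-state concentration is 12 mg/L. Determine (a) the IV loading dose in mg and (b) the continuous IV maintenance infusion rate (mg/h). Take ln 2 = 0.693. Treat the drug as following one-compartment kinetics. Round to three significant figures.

LD = Vd × C = 448.0 × 12 = 5376 mg
CL = 0.693 × Vd / t½ = 0.693 × 448.0 / 63 = 4.928 L/h
Infusion rate = CL × Css = 4.928 × 12 = 59.14 mg/h

(a) 5380 mg; (b) 59.1 mg/h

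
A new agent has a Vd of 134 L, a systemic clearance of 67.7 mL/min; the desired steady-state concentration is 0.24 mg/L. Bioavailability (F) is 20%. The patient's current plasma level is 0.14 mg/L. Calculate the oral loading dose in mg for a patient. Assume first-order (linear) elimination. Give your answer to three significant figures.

67.0 mg

Concentration deficit ΔC = 0.24 − 0.14 = 0.1000 mg/L
LD = Vd × ΔC / F = 134.0 × 0.1000 / 0.2 = 67.00 mg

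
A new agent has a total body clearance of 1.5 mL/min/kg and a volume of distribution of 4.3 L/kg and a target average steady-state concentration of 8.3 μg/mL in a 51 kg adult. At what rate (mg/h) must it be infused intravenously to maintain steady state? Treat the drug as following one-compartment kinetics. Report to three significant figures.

CL = 1.5 mL/min/kg × 51 kg = 76.50 mL/min = 76.50 × 60/1000 = 4.590 L/h
Infusion rate = CL · Css = 4.590 L/h × 8.3 mg/L = 38.10 mg/h

38.1 mg/h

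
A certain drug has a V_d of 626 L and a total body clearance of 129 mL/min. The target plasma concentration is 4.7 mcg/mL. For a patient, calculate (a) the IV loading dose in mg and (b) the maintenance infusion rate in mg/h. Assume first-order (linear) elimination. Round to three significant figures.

(a) 2940 mg; (b) 36.4 mg/h

Loading: fill Vd to C_target → 626.0 L × 4.7 mg/L = 2942 mg
Convert clearance: 129 mL/min × 60 min/h ÷ 1000 mL/L = 7.740 L/h
Infusion rate = 7.740 L/h × 4.7 mg/L = 36.38 mg/h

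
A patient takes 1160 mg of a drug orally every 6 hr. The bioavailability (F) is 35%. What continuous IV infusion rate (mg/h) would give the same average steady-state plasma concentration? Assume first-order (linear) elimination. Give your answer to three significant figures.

67.7 mg/h

Equivalent systemic input: infusion rate = F·D/τ.
Rate = 0.35 × 1160 / 6 = 67.67 mg/h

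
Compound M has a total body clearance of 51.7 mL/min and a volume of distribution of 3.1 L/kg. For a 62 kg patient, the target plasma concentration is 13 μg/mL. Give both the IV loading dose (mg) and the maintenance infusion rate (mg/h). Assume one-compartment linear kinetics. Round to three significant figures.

Vd(total) = 62 kg × 3.1 L/kg = 192.2 L
LD = Vd · C_target = 192.2 × 13 = 2499 mg
CL = 51.7 mL/min = 51.7 × 0.06 = 3.102 L/h
Infusion rate = 3.102 L/h × 13 mg/L = 40.33 mg/h

(a) 2500 mg; (b) 40.3 mg/h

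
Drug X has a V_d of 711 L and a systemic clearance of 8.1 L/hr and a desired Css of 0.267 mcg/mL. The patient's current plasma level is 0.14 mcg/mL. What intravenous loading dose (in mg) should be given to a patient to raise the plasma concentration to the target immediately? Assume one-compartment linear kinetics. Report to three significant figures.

Loading dose depends on Vd (not clearance): it fills the distribution volume.
Concentration deficit ΔC = 0.267 − 0.14 = 0.1270 mg/L
LD = Vd × ΔC = 711.0 × 0.1270 = 90.30 mg

90.3 mg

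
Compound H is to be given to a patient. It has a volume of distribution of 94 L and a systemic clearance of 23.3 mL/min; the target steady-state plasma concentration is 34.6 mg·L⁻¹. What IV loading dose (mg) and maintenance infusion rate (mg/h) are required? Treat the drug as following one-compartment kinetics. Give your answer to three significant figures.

(a) 3250 mg; (b) 48.4 mg/h

Loading dose = Vd × C = 94.00 × 34.6 = 3252 mg
CL = 23.3 mL/min = 23.3 × 0.06 = 1.398 L/h
Infusion rate = 1.398 L/h × 34.6 mg/L = 48.37 mg/h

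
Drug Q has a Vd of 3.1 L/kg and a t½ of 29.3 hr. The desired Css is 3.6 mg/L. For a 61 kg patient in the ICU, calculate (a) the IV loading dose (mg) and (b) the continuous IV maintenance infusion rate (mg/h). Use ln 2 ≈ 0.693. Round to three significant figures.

(a) 681 mg; (b) 16.1 mg/h

Vd(total) = 61 kg × 3.1 L/kg = 189.1 L
LD = Vd × C = 189.1 × 3.6 = 680.8 mg
CL = 0.693 × Vd / t½ = 0.693 × 189.1 / 29.3 = 4.473 L/h
Infusion rate = CL × Css = 4.473 × 3.6 = 16.10 mg/h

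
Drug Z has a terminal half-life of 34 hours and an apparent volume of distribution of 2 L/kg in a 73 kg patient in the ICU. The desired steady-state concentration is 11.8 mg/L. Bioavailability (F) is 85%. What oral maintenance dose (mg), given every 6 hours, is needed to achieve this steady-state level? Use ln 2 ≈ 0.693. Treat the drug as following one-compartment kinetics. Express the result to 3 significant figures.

248 mg

Vd(total) = 73 kg × 2 L/kg = 146.0 L
CL = 0.693 × Vd / t½ = 0.693 × 146.0 / 34 = 2.976 L/h
D = CL × Css × τ / F = 2.976 × 11.8 × 6 / 0.85 = 247.9 mg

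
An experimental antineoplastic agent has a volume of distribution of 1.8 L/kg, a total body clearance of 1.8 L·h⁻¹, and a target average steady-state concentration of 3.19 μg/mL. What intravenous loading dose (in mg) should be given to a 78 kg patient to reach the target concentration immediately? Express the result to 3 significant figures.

Vd = 1.8 L/kg × 78 kg = 140.4 L
LD = Vd × C = 140.4 × 3.190 = 447.9 mg

448 mg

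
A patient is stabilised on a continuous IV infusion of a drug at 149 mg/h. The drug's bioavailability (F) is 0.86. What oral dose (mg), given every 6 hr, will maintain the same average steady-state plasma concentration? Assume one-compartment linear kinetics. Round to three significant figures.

To maintain the same Css, the systemic dosing rate must be unchanged: F·D/τ = infusion rate.
D = rate × τ / F = 149 × 6 / 0.86 = 1040 mg

1040 mg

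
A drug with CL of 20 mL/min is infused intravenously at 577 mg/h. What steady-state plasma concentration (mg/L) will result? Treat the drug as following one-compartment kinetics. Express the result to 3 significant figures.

CL = 20 mL/min × 60/1000 = 1.200 L/h
Css = rate / CL = 577 / 1.200 = 480.8 mg/L

481 mg/L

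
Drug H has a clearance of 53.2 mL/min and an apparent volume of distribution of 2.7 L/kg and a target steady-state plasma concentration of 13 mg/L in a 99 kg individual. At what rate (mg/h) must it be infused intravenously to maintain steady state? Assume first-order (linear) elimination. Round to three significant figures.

CL = 53.2 mL/min = 53.2 × 0.06 = 3.192 L/h
Infusion rate = CL · Css = 3.192 L/h × 13 mg/L = 41.50 mg/h

41.5 mg/h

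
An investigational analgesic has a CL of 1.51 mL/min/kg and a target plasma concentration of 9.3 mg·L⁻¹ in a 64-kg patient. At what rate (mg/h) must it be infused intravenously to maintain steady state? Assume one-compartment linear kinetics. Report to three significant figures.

53.9 mg/h

CL = 1.51 mL/min/kg × 64 kg = 96.64 mL/min = 96.64 × 60/1000 = 5.798 L/h
At steady state, infusion rate equals elimination rate: rate in = CL × Css.
Infusion rate = CL · Css = 5.798 L/h × 9.3 mg/L = 53.92 mg/h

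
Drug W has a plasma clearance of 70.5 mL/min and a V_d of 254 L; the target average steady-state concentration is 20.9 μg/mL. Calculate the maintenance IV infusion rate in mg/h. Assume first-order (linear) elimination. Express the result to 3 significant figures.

88.4 mg/h

CL = 70.5 mL/min × 60/1000 = 4.230 L/h
Vd does not affect the maintenance rate; only clearance governs steady-state input.
R₀ = 4.230 × 20.9 = 88.41 mg/h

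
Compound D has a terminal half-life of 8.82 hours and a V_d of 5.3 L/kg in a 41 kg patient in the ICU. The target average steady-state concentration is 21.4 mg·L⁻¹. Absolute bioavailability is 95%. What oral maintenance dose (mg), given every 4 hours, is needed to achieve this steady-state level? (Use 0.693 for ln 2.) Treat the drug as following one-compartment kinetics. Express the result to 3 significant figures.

1540 mg

Total Vd = 5.3 × 41 = 217.3 L
CL = 0.693 × Vd / t½ = 0.693 × 217.3 / 8.82 = 17.07 L/h
D = CL × Css × τ / F = 17.07 × 21.4 × 4 / 0.95 = 1538 mg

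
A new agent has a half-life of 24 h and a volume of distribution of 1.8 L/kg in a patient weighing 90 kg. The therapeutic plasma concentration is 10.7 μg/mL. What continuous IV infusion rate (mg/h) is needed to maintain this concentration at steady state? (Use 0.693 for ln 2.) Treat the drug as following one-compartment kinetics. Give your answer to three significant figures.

Total Vd = 1.8 × 90 = 162.0 L
k = 0.693/24 = 0.02888 h⁻¹, so CL = k·Vd = 0.02888 × 162.0 = 4.679 L/h
Infusion rate = CL × Css = 4.679 × 10.7 = 50.07 mg/h

50.1 mg/h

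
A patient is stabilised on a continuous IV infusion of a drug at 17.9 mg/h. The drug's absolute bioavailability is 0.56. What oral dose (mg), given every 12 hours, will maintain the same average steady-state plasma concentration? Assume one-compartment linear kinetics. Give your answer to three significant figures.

384 mg

To maintain the same Css, the systemic dosing rate must be unchanged: F·D/τ = infusion rate.
D = rate × τ / F = 17.9 × 12 / 0.56 = 383.6 mg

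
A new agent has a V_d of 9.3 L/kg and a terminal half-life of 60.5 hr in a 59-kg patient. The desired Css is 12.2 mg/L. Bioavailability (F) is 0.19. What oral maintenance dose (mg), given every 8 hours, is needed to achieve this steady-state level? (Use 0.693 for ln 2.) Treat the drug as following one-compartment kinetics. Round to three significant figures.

3230 mg

Total Vd = 9.3 × 59 = 548.7 L
CL = ln 2 · Vd / t½ = 0.693 × 548.7 / 60.5 = 6.285 L/h
D = CL × Css × τ / F = 6.285 × 12.2 × 8 / 0.19 = 3229 mg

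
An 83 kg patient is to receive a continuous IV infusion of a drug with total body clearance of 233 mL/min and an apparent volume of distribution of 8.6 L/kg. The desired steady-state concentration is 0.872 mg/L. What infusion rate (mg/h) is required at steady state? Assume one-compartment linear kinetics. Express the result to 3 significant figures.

CL = 233 mL/min × 60/1000 = 13.98 L/h
Rate = CL × Css = 13.98 × 0.872 = 12.19 mg/h

12.2 mg/h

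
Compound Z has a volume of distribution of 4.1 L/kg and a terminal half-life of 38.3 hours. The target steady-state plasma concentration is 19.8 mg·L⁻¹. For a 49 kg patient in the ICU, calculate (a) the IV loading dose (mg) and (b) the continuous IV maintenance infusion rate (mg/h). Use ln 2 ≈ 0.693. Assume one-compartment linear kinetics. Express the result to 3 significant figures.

Vd(total) = 49 kg × 4.1 L/kg = 200.9 L
LD = Vd × C = 200.9 × 19.8 = 3978 mg
CL = 0.693 × Vd / t½ = 0.693 × 200.9 / 38.3 = 3.635 L/h
Infusion rate = CL × Css = 3.635 × 19.8 = 71.97 mg/h

(a) 3980 mg; (b) 72.0 mg/h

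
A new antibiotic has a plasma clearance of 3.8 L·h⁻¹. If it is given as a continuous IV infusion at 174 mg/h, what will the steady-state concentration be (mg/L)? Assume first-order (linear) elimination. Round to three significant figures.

45.8 mg/L

Css = rate / CL = 174 / 3.800 = 45.79 mg/L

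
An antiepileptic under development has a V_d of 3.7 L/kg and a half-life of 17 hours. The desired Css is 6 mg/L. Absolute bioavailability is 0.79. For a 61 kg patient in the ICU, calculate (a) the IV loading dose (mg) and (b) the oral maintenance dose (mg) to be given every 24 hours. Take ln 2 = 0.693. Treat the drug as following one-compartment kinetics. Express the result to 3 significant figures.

Total Vd = 3.7 × 61 = 225.7 L
LD = Vd × C = 225.7 × 6 = 1354 mg
CL = 0.693 × Vd / t½ = 0.693 × 225.7 / 17 = 9.201 L/h
D = CL × Css × τ / F = 9.201 × 6 × 24 / 0.79 = 1677 mg

(a) 1350 mg; (b) 1680 mg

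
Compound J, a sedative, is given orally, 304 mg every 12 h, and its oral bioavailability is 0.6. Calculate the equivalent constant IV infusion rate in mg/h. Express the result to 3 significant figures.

15.2 mg/h

Equivalent systemic input: infusion rate = F·D/τ.
Rate = 0.6 × 304 / 12 = 15.20 mg/h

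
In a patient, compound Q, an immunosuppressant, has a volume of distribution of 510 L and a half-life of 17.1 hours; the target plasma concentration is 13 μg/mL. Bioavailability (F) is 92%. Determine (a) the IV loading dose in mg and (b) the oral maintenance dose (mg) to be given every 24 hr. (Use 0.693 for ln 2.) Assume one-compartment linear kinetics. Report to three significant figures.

LD = Vd × C = 510.0 × 13 = 6630 mg
CL = 0.693 × Vd / t½ = 0.693 × 510.0 / 17.1 = 20.67 L/h
D = CL × Css × τ / F = 20.67 × 13 × 24 / 0.92 = 7010 mg

(a) 6630 mg; (b) 7010 mg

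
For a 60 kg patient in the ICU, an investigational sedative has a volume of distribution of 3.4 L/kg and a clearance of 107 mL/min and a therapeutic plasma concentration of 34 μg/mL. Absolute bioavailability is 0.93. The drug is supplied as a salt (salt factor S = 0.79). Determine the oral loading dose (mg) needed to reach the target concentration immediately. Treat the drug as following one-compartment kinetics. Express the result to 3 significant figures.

9440 mg

Total Vd = 3.4 × 60 = 204.0 L
LD = Vd × C / F / S = 204.0 × 34.00 / 0.93 / 0.79 = 9441 mg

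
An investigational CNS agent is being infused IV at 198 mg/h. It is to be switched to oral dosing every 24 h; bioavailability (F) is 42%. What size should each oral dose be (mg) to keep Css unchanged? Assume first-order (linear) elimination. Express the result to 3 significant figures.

11300 mg

To maintain the same Css, the systemic dosing rate must be unchanged: F·D/τ = infusion rate.
D = rate × τ / F = 198 × 24 / 0.42 = 11310 mg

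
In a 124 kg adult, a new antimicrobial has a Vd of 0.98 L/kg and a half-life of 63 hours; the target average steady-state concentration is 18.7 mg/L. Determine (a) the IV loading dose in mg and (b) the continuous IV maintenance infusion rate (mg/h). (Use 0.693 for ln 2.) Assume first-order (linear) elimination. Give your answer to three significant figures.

(a) 2270 mg; (b) 25.0 mg/h

Vd(total) = 124 kg × 0.98 L/kg = 121.5 L
LD = Vd × C = 121.5 × 18.7 = 2272 mg
CL = 0.693 × Vd / t½ = 0.693 × 121.5 / 63 = 1.337 L/h
Infusion rate = CL × Css = 1.337 × 18.7 = 25.00 mg/h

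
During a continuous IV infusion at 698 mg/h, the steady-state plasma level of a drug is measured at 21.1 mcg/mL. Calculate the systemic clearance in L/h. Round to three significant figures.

33.1 L/h

At steady state, infusion rate = CL × Css, so CL = rate / Css.
CL = 698 / 21.1 = 33.08 L/h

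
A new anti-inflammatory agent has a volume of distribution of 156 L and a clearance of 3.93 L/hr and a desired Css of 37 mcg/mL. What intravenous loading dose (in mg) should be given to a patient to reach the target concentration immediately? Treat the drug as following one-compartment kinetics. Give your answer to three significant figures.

LD = Vd × C = 156.0 × 37.00 = 5772 mg

5770 mg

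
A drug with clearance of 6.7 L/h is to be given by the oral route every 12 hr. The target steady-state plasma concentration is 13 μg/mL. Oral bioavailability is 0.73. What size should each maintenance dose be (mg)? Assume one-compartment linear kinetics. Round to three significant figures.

1430 mg

D = CL × Css × τ / F = 6.700 × 13 × 12 / 0.73 = 1432 mg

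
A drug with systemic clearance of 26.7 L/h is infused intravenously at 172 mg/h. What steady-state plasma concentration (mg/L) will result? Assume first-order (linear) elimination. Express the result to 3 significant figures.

Css = rate / CL = 172 / 26.70 = 6.442 mg/L

6.44 mg/L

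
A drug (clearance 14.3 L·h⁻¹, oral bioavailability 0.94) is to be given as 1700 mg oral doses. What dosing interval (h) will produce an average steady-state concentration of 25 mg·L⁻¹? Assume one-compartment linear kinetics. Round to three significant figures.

4.47 h

F·D/τ = CL·Css → τ = F·D / (CL·Css).
τ = 0.94 × 1700 / (14.3 × 25) = 4.470 h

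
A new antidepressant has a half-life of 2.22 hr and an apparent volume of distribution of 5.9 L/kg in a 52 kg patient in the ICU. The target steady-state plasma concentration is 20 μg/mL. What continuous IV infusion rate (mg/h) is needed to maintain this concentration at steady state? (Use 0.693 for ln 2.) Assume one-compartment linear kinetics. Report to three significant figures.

Vd(total) = 52 kg × 5.9 L/kg = 306.8 L
CL = ln 2 · Vd / t½ = 0.693 × 306.8 / 2.22 = 95.77 L/h
Infusion rate = CL × Css = 95.77 × 20 = 1915 mg/h

1920 mg/h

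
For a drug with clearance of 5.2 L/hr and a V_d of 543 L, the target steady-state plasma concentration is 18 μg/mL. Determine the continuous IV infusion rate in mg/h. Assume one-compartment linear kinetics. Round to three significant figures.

R₀ = 5.200 × 18 = 93.60 mg/h

93.6 mg/h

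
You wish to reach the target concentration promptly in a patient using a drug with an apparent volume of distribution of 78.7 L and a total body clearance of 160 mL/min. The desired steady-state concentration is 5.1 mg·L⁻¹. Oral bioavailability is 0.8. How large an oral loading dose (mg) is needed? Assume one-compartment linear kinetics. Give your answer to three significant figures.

LD = Vd × C / F = 78.70 × 5.100 / 0.8 = 501.7 mg

502 mg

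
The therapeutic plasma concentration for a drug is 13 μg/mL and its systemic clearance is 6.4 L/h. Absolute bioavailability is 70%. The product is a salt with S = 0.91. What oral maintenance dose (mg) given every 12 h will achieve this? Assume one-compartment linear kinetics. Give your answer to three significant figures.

1570 mg

D = CL × Css × τ / F / S = 6.400 × 13 × 12 / 0.7 / 0.91 = 1567 mg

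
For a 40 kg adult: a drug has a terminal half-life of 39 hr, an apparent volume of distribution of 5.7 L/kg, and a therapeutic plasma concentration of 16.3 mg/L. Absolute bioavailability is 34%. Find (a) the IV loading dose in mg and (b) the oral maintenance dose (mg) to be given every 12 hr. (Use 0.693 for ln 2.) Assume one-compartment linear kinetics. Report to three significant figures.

(a) 3720 mg; (b) 2330 mg

Total Vd = 5.7 × 40 = 228.0 L
LD = Vd × C = 228.0 × 16.3 = 3716 mg
CL = 0.693 × Vd / t½ = 0.693 × 228.0 / 39 = 4.051 L/h
D = CL × Css × τ / F = 4.051 × 16.3 × 12 / 0.34 = 2331 mg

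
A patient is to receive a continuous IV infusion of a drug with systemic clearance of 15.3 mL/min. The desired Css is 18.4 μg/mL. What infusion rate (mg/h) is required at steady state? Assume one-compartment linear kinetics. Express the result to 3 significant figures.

16.9 mg/h

CL = 15.3 mL/min × 60/1000 = 0.9180 L/h
Rate = CL × Css = 0.9180 × 18.4 = 16.89 mg/h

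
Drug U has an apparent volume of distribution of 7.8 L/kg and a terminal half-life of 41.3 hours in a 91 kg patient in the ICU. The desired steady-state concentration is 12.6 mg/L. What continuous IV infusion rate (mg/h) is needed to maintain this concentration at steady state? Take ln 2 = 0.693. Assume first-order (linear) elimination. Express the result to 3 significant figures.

Vd = 7.8 L/kg × 91 kg = 709.8 L
k = 0.693/41.3 = 0.01678 h⁻¹, so CL = k·Vd = 0.01678 × 709.8 = 11.91 L/h
Infusion rate = CL × Css = 11.91 × 12.6 = 150.1 mg/h

150 mg/h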